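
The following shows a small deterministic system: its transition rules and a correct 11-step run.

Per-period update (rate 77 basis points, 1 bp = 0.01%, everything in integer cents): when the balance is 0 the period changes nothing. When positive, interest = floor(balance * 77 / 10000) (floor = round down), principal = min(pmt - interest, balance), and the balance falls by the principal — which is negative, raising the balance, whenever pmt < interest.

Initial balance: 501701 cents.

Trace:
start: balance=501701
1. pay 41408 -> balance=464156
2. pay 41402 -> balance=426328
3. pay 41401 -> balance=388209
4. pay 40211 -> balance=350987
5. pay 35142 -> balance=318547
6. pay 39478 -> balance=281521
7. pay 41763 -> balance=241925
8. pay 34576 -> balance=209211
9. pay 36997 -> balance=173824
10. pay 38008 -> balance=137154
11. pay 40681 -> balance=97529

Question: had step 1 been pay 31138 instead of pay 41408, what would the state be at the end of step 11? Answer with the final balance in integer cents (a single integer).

108618

(re-executing from step 1 with the substitution; state before step 1: balance=501701)
1. pay 31138 -> balance=474426
2. pay 41402 -> balance=436677
3. pay 41401 -> balance=398638
4. pay 40211 -> balance=361496
5. pay 35142 -> balance=329137
6. pay 39478 -> balance=292193
7. pay 41763 -> balance=252679
8. pay 34576 -> balance=220048
9. pay 36997 -> balance=184745
10. pay 38008 -> balance=148159
11. pay 40681 -> balance=108618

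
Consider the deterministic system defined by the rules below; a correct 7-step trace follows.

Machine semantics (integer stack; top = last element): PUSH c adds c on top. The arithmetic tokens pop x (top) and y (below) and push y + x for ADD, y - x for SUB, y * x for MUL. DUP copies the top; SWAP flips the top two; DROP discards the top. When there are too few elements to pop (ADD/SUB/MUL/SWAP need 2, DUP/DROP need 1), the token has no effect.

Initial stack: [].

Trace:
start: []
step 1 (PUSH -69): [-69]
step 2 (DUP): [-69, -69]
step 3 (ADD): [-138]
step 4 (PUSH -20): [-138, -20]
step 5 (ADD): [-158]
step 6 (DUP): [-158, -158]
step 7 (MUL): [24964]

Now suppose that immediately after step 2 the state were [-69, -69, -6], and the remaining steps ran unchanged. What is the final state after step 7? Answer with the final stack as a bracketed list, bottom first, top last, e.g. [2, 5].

[-69, 9025]

state after step 2 := [-69, -69, -6]
step 3 (ADD): [-69, -75]
step 4 (PUSH -20): [-69, -75, -20]
step 5 (ADD): [-69, -95]
step 6 (DUP): [-69, -95, -95]
step 7 (MUL): [-69, 9025]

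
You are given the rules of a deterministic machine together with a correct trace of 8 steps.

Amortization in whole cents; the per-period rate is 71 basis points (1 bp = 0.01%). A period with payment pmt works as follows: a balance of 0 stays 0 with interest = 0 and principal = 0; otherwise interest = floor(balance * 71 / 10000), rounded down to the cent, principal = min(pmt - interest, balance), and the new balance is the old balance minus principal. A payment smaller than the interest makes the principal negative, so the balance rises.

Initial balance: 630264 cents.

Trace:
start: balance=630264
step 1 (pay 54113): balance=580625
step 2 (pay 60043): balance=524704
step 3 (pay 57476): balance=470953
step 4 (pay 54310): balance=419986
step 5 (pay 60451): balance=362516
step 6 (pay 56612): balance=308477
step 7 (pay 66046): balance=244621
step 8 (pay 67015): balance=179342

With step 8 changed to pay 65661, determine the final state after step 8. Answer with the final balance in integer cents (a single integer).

180696

(re-executing from step 8 with the substitution; state before step 8: balance=244621)
step 8 (pay 65661): balance=180696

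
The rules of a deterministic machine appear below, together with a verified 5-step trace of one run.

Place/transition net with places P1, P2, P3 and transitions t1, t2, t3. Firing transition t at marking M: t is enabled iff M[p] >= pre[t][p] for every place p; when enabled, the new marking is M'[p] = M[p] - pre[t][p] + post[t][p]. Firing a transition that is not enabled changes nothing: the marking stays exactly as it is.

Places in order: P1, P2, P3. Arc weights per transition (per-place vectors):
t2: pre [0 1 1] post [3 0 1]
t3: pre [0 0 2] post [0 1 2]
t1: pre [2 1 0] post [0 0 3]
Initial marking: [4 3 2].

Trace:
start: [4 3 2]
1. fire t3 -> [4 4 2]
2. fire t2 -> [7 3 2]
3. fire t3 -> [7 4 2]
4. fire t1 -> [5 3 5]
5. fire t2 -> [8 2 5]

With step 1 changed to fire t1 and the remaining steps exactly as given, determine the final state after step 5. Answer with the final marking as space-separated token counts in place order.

(re-executing from step 1 with the substitution; state before step 1: [4 3 2])
1. fire t1 -> [2 2 5]
2. fire t2 -> [5 1 5]
3. fire t3 -> [5 2 5]
4. fire t1 -> [3 1 8]
5. fire t2 -> [6 0 8]

6 0 8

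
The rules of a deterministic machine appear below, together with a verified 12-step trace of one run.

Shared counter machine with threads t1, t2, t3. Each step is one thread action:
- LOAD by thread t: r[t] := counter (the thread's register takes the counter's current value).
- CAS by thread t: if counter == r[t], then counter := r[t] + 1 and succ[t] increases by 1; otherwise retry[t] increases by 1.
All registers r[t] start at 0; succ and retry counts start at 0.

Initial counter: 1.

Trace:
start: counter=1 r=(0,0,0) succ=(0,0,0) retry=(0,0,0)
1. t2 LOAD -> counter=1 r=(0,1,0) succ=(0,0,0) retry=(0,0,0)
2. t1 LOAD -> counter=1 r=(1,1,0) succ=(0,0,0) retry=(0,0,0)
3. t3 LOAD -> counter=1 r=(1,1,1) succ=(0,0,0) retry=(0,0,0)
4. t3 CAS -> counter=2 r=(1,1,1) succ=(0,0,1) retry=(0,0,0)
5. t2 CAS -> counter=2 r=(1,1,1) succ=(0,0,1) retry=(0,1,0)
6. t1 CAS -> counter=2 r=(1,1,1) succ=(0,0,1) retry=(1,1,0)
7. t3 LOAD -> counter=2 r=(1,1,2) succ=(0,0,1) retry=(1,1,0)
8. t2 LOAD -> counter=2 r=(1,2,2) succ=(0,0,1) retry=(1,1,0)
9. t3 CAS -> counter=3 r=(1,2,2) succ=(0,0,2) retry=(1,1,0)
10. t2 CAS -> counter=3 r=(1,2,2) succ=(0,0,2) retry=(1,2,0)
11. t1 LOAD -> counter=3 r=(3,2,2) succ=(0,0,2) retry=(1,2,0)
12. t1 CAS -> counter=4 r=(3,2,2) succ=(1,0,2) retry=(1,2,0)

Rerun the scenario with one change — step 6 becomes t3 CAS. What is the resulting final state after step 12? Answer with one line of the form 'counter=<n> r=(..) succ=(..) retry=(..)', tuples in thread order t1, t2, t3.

(re-executing from step 6 with the substitution; state before step 6: counter=2 r=(1,1,1) succ=(0,0,1) retry=(0,1,0))
6. t3 CAS -> counter=2 r=(1,1,1) succ=(0,0,1) retry=(0,1,1)
7. t3 LOAD -> counter=2 r=(1,1,2) succ=(0,0,1) retry=(0,1,1)
8. t2 LOAD -> counter=2 r=(1,2,2) succ=(0,0,1) retry=(0,1,1)
9. t3 CAS -> counter=3 r=(1,2,2) succ=(0,0,2) retry=(0,1,1)
10. t2 CAS -> counter=3 r=(1,2,2) succ=(0,0,2) retry=(0,2,1)
11. t1 LOAD -> counter=3 r=(3,2,2) succ=(0,0,2) retry=(0,2,1)
12. t1 CAS -> counter=4 r=(3,2,2) succ=(1,0,2) retry=(0,2,1)

counter=4 r=(3,2,2) succ=(1,0,2) retry=(0,2,1)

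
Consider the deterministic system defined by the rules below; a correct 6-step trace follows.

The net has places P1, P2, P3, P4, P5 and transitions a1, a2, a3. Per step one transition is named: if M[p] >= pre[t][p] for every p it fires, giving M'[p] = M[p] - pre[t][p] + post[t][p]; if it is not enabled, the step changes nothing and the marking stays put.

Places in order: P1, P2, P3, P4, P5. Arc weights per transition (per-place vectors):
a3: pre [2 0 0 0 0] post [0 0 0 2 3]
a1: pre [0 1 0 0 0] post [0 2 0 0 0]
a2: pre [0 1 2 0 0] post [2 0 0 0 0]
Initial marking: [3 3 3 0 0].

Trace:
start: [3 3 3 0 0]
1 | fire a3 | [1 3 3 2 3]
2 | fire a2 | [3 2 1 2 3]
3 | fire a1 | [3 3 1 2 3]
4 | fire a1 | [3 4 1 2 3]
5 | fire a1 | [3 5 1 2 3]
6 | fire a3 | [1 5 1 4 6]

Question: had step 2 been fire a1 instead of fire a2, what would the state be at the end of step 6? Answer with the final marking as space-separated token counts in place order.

1 7 3 2 3

(re-executing from step 2 with the substitution; state before step 2: [1 3 3 2 3])
2 | fire a1 | [1 4 3 2 3]
3 | fire a1 | [1 5 3 2 3]
4 | fire a1 | [1 6 3 2 3]
5 | fire a1 | [1 7 3 2 3]
6 | fire a3 | [1 7 3 2 3]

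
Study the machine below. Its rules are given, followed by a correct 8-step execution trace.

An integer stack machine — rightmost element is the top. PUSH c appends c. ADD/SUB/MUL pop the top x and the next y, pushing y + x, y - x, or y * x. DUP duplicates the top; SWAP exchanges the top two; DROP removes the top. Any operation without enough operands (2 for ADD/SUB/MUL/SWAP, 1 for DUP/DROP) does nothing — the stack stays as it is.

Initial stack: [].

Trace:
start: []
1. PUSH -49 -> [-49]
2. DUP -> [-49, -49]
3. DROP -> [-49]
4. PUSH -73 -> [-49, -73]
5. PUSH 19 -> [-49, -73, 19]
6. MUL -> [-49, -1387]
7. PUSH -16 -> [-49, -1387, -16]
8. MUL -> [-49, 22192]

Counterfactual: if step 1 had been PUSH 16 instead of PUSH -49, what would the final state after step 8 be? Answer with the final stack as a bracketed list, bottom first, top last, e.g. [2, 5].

[16, 22192]

(re-executing from step 1 with the substitution; state before step 1: [])
1. PUSH 16 -> [16]
2. DUP -> [16, 16]
3. DROP -> [16]
4. PUSH -73 -> [16, -73]
5. PUSH 19 -> [16, -73, 19]
6. MUL -> [16, -1387]
7. PUSH -16 -> [16, -1387, -16]
8. MUL -> [16, 22192]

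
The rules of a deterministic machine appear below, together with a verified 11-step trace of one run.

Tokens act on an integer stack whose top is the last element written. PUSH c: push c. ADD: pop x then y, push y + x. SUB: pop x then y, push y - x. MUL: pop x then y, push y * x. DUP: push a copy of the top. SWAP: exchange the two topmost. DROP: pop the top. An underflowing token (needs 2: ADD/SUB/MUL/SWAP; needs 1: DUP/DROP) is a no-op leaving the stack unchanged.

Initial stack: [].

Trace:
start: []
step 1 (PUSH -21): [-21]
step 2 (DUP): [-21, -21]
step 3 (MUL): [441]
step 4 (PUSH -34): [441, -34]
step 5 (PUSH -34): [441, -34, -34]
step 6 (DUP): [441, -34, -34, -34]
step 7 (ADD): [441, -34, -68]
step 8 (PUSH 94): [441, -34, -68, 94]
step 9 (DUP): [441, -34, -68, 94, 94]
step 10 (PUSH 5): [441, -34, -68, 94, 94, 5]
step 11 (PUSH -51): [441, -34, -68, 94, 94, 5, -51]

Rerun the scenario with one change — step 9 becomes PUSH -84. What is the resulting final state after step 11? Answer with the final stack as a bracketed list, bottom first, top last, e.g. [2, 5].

(re-executing from step 9 with the substitution; state before step 9: [441, -34, -68, 94])
step 9 (PUSH -84): [441, -34, -68, 94, -84]
step 10 (PUSH 5): [441, -34, -68, 94, -84, 5]
step 11 (PUSH -51): [441, -34, -68, 94, -84, 5, -51]

[441, -34, -68, 94, -84, 5, -51]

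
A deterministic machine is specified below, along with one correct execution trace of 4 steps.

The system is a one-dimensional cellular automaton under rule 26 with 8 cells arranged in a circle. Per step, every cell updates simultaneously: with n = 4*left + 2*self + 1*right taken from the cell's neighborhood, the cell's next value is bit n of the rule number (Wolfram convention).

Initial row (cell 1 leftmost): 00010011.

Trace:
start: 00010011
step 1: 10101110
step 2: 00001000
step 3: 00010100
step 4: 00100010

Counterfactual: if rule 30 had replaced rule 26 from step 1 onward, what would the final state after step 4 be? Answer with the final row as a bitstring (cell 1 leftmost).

00101011

(re-executing steps 1..4 under rule 30; state before step 1: 00010011)
step 1: 10111110
step 2: 10100000
step 3: 10110001
step 4: 00101011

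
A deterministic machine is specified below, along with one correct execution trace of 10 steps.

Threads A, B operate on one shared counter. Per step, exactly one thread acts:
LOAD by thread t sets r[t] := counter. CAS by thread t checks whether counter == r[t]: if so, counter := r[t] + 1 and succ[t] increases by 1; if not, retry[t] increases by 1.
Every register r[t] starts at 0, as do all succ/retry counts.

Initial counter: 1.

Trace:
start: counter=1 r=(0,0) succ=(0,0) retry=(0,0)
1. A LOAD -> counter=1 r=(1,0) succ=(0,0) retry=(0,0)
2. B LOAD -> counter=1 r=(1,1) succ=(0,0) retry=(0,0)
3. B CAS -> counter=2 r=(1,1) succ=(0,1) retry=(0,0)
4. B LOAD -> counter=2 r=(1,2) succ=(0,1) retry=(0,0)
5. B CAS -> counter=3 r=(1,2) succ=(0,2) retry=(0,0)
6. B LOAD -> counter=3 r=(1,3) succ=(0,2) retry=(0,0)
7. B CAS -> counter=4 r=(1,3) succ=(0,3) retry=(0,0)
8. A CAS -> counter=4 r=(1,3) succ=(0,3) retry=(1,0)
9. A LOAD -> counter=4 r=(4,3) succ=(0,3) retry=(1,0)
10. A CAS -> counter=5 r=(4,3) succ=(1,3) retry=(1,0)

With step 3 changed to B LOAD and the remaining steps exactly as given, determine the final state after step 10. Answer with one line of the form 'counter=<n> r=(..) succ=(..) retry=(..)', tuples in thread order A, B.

counter=4 r=(3,2) succ=(1,2) retry=(1,0)

(re-executing from step 3 with the substitution; state before step 3: counter=1 r=(1,1) succ=(0,0) retry=(0,0))
3. B LOAD -> counter=1 r=(1,1) succ=(0,0) retry=(0,0)
4. B LOAD -> counter=1 r=(1,1) succ=(0,0) retry=(0,0)
5. B CAS -> counter=2 r=(1,1) succ=(0,1) retry=(0,0)
6. B LOAD -> counter=2 r=(1,2) succ=(0,1) retry=(0,0)
7. B CAS -> counter=3 r=(1,2) succ=(0,2) retry=(0,0)
8. A CAS -> counter=3 r=(1,2) succ=(0,2) retry=(1,0)
9. A LOAD -> counter=3 r=(3,2) succ=(0,2) retry=(1,0)
10. A CAS -> counter=4 r=(3,2) succ=(1,2) retry=(1,0)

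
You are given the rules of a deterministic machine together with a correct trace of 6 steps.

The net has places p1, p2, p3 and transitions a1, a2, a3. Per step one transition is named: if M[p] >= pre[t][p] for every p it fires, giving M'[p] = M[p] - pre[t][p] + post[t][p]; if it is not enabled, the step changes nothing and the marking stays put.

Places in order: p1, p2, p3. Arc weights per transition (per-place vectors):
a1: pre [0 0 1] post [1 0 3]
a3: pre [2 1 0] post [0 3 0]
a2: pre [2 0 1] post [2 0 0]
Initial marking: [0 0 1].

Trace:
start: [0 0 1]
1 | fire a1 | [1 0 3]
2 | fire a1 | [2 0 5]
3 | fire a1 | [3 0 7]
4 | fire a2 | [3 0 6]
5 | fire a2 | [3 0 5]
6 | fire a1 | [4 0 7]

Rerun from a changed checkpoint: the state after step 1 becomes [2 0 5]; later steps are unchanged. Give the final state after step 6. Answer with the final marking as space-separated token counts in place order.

5 0 9

state after step 1 := [2 0 5]
2 | fire a1 | [3 0 7]
3 | fire a1 | [4 0 9]
4 | fire a2 | [4 0 8]
5 | fire a2 | [4 0 7]
6 | fire a1 | [5 0 9]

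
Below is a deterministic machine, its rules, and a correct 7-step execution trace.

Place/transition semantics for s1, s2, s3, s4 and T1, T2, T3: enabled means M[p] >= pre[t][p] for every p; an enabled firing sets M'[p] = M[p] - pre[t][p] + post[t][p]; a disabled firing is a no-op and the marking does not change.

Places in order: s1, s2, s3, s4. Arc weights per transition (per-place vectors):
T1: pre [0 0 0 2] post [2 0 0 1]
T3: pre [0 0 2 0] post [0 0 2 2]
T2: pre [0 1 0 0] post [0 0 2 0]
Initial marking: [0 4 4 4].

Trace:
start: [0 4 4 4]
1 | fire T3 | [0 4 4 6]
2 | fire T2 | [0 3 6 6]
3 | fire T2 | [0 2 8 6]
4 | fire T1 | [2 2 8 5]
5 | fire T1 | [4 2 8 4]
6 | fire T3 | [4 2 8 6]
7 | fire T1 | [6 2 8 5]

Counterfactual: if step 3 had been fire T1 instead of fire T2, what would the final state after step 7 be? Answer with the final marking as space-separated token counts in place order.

(re-executing from step 3 with the substitution; state before step 3: [0 3 6 6])
3 | fire T1 | [2 3 6 5]
4 | fire T1 | [4 3 6 4]
5 | fire T1 | [6 3 6 3]
6 | fire T3 | [6 3 6 5]
7 | fire T1 | [8 3 6 4]

8 3 6 4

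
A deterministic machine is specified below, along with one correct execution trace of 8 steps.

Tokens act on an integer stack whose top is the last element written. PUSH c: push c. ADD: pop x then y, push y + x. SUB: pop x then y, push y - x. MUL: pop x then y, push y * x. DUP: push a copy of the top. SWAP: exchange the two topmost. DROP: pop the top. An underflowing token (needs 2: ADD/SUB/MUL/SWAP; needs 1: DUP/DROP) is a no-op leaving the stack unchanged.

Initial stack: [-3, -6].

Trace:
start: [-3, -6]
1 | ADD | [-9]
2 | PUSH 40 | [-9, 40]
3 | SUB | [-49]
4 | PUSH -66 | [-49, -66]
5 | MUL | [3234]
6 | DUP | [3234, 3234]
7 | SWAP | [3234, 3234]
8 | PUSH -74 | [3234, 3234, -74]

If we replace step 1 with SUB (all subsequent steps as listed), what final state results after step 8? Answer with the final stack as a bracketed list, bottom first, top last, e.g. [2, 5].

[2442, 2442, -74]

(re-executing from step 1 with the substitution; state before step 1: [-3, -6])
1 | SUB | [3]
2 | PUSH 40 | [3, 40]
3 | SUB | [-37]
4 | PUSH -66 | [-37, -66]
5 | MUL | [2442]
6 | DUP | [2442, 2442]
7 | SWAP | [2442, 2442]
8 | PUSH -74 | [2442, 2442, -74]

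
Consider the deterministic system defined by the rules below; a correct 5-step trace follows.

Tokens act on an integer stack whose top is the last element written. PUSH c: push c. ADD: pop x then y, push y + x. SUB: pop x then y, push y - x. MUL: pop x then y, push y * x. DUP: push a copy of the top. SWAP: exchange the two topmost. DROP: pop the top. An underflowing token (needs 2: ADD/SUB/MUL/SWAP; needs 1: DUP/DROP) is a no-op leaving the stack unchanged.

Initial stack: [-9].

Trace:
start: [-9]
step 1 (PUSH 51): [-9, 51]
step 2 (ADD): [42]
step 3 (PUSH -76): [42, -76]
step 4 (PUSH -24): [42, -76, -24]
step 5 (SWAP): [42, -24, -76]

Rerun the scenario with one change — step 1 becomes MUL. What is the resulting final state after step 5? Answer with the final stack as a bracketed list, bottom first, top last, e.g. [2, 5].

(re-executing from step 1 with the substitution; state before step 1: [-9])
step 1 (MUL): [-9]
step 2 (ADD): [-9]
step 3 (PUSH -76): [-9, -76]
step 4 (PUSH -24): [-9, -76, -24]
step 5 (SWAP): [-9, -24, -76]

[-9, -24, -76]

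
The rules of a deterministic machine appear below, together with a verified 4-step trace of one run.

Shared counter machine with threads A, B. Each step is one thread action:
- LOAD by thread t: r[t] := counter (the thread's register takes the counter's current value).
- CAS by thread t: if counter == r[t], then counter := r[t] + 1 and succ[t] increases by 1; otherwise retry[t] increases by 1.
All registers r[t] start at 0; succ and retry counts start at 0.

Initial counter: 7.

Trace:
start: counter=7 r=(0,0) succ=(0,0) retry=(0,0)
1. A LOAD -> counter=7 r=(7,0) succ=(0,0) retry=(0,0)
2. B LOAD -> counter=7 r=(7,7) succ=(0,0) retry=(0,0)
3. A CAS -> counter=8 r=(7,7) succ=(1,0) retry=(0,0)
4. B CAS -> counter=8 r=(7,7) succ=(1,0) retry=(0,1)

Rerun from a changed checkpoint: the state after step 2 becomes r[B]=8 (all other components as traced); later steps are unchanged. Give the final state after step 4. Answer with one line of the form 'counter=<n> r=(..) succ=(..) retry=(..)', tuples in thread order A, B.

state after step 2 := counter=7 r=(7,8) succ=(0,0) retry=(0,0)
3. A CAS -> counter=8 r=(7,8) succ=(1,0) retry=(0,0)
4. B CAS -> counter=9 r=(7,8) succ=(1,1) retry=(0,0)

counter=9 r=(7,8) succ=(1,1) retry=(0,0)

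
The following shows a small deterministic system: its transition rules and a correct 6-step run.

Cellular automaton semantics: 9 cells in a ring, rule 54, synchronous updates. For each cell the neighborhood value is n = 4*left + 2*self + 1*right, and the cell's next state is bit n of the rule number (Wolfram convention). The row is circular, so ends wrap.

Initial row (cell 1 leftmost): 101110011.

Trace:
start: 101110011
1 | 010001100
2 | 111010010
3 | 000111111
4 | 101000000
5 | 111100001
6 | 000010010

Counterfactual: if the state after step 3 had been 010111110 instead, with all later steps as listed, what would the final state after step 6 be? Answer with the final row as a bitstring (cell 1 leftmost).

state after step 3 := 010111110
4 | 111000001
5 | 000100010
6 | 001110111

001110111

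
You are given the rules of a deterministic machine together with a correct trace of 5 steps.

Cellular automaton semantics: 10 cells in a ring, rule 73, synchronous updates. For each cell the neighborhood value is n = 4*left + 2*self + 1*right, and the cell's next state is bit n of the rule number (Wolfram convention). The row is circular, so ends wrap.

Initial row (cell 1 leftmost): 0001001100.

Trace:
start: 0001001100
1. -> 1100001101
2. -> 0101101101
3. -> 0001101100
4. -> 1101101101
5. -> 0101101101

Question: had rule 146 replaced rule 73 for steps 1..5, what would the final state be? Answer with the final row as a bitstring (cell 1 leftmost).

1000000100

(re-executing steps 1..5 under rule 146; state before step 1: 0001001100)
1. -> 0010110010
2. -> 0100001101
3. -> 0010010000
4. -> 0101101000
5. -> 1000000100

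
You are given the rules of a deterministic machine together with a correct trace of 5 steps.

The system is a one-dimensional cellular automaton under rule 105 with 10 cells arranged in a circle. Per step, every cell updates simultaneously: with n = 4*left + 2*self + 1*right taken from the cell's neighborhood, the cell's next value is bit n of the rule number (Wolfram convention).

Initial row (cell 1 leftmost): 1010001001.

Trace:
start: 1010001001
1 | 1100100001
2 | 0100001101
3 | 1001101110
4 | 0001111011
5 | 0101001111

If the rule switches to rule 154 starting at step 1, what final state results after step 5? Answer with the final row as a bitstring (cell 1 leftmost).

0100110001

(re-executing steps 1..5 under rule 154; state before step 1: 1010001001)
1 | 0001010111
2 | 1010000110
3 | 0001001100
4 | 0010111010
5 | 0100110001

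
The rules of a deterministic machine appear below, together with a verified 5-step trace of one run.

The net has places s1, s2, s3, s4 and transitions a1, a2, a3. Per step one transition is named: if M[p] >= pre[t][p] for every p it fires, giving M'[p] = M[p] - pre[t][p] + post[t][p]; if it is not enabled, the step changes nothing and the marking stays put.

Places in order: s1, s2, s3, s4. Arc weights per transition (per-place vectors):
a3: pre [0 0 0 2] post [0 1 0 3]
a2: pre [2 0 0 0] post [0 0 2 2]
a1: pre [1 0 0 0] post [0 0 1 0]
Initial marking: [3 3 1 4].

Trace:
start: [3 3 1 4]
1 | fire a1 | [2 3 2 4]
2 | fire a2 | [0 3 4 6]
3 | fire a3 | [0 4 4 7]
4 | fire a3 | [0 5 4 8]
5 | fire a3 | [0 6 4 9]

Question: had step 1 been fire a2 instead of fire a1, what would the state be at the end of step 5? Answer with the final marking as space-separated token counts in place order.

1 6 3 9

(re-executing from step 1 with the substitution; state before step 1: [3 3 1 4])
1 | fire a2 | [1 3 3 6]
2 | fire a2 | [1 3 3 6]
3 | fire a3 | [1 4 3 7]
4 | fire a3 | [1 5 3 8]
5 | fire a3 | [1 6 3 9]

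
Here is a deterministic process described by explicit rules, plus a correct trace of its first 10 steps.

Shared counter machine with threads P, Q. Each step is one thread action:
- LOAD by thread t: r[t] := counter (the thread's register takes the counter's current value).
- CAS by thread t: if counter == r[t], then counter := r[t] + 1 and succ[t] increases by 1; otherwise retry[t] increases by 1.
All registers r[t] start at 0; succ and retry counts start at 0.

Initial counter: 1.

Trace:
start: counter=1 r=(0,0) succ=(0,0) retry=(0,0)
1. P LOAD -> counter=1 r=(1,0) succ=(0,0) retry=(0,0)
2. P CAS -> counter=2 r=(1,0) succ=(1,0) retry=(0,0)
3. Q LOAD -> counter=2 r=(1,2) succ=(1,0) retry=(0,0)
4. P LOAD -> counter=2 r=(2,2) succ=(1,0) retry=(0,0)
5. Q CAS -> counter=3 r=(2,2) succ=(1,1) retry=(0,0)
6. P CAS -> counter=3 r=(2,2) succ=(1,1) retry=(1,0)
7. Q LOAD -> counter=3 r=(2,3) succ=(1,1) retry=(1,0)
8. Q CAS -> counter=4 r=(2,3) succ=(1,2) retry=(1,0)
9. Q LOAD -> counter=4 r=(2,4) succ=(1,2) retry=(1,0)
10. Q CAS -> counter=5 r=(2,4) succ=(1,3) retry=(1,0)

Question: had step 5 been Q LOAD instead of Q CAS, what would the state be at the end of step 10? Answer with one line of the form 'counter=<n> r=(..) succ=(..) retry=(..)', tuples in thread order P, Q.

(re-executing from step 5 with the substitution; state before step 5: counter=2 r=(2,2) succ=(1,0) retry=(0,0))
5. Q LOAD -> counter=2 r=(2,2) succ=(1,0) retry=(0,0)
6. P CAS -> counter=3 r=(2,2) succ=(2,0) retry=(0,0)
7. Q LOAD -> counter=3 r=(2,3) succ=(2,0) retry=(0,0)
8. Q CAS -> counter=4 r=(2,3) succ=(2,1) retry=(0,0)
9. Q LOAD -> counter=4 r=(2,4) succ=(2,1) retry=(0,0)
10. Q CAS -> counter=5 r=(2,4) succ=(2,2) retry=(0,0)

counter=5 r=(2,4) succ=(2,2) retry=(0,0)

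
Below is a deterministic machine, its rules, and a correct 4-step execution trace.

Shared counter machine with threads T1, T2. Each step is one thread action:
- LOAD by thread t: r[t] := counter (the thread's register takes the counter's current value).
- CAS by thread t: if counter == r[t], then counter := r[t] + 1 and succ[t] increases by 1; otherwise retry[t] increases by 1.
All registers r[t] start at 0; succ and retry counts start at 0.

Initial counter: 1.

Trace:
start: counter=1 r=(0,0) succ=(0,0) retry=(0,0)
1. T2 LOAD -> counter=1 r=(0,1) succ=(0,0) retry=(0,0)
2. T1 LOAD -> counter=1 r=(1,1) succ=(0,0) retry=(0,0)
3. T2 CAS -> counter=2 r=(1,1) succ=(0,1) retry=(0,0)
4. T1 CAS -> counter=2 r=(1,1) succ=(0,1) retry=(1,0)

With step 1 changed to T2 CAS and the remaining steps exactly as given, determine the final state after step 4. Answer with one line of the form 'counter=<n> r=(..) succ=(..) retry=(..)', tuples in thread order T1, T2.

(re-executing from step 1 with the substitution; state before step 1: counter=1 r=(0,0) succ=(0,0) retry=(0,0))
1. T2 CAS -> counter=1 r=(0,0) succ=(0,0) retry=(0,1)
2. T1 LOAD -> counter=1 r=(1,0) succ=(0,0) retry=(0,1)
3. T2 CAS -> counter=1 r=(1,0) succ=(0,0) retry=(0,2)
4. T1 CAS -> counter=2 r=(1,0) succ=(1,0) retry=(0,2)

counter=2 r=(1,0) succ=(1,0) retry=(0,2)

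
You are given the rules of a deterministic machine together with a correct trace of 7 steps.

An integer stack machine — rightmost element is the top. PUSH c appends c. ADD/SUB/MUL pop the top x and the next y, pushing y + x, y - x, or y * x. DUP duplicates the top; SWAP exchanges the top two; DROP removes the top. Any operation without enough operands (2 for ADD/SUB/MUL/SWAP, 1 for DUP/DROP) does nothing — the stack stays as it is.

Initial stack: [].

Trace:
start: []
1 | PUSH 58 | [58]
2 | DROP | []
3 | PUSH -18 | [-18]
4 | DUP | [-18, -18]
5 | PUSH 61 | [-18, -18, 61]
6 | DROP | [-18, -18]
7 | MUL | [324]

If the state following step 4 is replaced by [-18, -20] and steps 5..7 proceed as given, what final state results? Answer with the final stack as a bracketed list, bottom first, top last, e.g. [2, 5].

state after step 4 := [-18, -20]
5 | PUSH 61 | [-18, -20, 61]
6 | DROP | [-18, -20]
7 | MUL | [360]

[360]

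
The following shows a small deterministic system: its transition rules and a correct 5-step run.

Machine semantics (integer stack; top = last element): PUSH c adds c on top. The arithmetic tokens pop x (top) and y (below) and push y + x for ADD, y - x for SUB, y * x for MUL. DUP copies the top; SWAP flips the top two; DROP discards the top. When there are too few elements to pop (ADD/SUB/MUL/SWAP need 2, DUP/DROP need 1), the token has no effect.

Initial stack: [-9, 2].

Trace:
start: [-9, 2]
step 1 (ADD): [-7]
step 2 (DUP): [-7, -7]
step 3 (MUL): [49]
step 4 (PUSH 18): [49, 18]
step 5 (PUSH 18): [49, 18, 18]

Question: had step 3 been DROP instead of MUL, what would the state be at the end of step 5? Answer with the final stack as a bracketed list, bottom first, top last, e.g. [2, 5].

[-7, 18, 18]

(re-executing from step 3 with the substitution; state before step 3: [-7, -7])
step 3 (DROP): [-7]
step 4 (PUSH 18): [-7, 18]
step 5 (PUSH 18): [-7, 18, 18]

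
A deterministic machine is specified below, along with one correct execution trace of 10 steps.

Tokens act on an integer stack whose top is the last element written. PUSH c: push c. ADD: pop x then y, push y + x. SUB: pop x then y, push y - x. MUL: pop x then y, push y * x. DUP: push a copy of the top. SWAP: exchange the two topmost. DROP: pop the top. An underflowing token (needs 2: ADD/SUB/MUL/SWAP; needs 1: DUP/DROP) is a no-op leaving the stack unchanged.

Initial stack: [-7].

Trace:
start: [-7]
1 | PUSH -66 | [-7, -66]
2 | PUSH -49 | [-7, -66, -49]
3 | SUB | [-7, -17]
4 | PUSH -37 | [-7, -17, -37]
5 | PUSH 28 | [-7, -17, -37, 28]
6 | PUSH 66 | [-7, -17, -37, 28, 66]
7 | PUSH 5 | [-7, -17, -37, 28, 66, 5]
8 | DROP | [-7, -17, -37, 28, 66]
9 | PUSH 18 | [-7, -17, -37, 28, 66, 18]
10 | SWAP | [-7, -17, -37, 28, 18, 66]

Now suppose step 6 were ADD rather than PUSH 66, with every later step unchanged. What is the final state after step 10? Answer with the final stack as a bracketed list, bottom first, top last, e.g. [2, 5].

[-7, -17, 18, -9]

(re-executing from step 6 with the substitution; state before step 6: [-7, -17, -37, 28])
6 | ADD | [-7, -17, -9]
7 | PUSH 5 | [-7, -17, -9, 5]
8 | DROP | [-7, -17, -9]
9 | PUSH 18 | [-7, -17, -9, 18]
10 | SWAP | [-7, -17, 18, -9]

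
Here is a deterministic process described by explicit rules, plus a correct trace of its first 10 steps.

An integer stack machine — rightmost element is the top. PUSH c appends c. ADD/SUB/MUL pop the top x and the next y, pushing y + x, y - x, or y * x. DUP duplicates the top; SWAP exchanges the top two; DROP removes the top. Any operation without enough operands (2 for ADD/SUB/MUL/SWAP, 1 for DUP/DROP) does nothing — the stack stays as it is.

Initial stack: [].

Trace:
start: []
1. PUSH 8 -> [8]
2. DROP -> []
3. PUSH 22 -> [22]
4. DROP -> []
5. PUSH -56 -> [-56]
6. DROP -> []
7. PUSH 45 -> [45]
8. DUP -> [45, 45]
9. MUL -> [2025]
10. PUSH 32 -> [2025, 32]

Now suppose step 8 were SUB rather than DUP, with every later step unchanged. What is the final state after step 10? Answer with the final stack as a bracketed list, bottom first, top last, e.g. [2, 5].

[45, 32]

(re-executing from step 8 with the substitution; state before step 8: [45])
8. SUB -> [45]
9. MUL -> [45]
10. PUSH 32 -> [45, 32]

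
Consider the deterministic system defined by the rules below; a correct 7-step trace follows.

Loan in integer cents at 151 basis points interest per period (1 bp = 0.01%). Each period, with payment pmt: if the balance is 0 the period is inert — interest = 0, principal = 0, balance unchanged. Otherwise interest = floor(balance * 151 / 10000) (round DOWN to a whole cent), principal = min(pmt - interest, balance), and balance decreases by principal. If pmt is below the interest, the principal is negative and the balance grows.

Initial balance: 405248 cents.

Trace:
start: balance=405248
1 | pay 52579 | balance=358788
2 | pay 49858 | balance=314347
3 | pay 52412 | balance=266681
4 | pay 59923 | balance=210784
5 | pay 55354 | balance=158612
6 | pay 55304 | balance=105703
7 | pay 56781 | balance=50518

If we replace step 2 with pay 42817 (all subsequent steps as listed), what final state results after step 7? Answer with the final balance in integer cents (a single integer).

58107

(re-executing from step 2 with the substitution; state before step 2: balance=358788)
2 | pay 42817 | balance=321388
3 | pay 52412 | balance=273828
4 | pay 59923 | balance=218039
5 | pay 55354 | balance=165977
6 | pay 55304 | balance=113179
7 | pay 56781 | balance=58107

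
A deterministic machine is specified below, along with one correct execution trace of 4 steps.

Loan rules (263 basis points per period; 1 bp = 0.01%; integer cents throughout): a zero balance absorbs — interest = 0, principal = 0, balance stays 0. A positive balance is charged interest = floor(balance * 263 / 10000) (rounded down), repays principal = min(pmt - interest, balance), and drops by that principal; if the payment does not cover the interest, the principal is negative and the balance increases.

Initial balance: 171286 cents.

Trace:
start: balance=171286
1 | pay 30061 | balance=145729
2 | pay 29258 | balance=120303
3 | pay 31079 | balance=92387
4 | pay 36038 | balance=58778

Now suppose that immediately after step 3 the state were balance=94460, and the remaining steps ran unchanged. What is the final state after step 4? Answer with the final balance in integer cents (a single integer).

60906

state after step 3 := balance=94460
4 | pay 36038 | balance=60906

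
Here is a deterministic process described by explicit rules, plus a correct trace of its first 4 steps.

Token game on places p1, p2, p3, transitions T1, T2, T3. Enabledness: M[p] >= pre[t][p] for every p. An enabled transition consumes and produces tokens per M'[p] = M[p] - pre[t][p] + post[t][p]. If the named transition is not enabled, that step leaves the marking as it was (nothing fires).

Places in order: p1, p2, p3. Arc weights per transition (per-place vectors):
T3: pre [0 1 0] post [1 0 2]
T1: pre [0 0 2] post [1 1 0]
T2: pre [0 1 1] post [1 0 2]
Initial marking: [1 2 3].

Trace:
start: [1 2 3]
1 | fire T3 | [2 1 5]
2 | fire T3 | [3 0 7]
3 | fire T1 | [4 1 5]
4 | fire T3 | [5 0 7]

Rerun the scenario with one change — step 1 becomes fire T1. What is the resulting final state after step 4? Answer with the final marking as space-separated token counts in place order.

(re-executing from step 1 with the substitution; state before step 1: [1 2 3])
1 | fire T1 | [2 3 1]
2 | fire T3 | [3 2 3]
3 | fire T1 | [4 3 1]
4 | fire T3 | [5 2 3]

5 2 3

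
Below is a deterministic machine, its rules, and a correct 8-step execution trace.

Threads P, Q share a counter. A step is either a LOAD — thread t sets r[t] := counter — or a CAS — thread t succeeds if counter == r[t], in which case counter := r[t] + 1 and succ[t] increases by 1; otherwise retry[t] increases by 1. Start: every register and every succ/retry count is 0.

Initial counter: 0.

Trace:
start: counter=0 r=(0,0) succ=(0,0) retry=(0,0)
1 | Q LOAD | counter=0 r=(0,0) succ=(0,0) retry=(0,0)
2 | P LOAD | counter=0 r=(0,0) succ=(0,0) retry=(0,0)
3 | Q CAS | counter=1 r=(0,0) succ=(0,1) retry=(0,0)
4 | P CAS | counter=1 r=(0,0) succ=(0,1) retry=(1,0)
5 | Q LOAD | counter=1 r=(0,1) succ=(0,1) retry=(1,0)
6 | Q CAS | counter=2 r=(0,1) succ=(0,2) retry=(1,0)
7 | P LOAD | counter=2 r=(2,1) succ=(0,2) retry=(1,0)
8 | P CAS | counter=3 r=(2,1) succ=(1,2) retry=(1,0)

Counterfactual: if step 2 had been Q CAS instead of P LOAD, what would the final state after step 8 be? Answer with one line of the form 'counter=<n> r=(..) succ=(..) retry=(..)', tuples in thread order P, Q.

counter=3 r=(2,1) succ=(1,2) retry=(1,1)

(re-executing from step 2 with the substitution; state before step 2: counter=0 r=(0,0) succ=(0,0) retry=(0,0))
2 | Q CAS | counter=1 r=(0,0) succ=(0,1) retry=(0,0)
3 | Q CAS | counter=1 r=(0,0) succ=(0,1) retry=(0,1)
4 | P CAS | counter=1 r=(0,0) succ=(0,1) retry=(1,1)
5 | Q LOAD | counter=1 r=(0,1) succ=(0,1) retry=(1,1)
6 | Q CAS | counter=2 r=(0,1) succ=(0,2) retry=(1,1)
7 | P LOAD | counter=2 r=(2,1) succ=(0,2) retry=(1,1)
8 | P CAS | counter=3 r=(2,1) succ=(1,2) retry=(1,1)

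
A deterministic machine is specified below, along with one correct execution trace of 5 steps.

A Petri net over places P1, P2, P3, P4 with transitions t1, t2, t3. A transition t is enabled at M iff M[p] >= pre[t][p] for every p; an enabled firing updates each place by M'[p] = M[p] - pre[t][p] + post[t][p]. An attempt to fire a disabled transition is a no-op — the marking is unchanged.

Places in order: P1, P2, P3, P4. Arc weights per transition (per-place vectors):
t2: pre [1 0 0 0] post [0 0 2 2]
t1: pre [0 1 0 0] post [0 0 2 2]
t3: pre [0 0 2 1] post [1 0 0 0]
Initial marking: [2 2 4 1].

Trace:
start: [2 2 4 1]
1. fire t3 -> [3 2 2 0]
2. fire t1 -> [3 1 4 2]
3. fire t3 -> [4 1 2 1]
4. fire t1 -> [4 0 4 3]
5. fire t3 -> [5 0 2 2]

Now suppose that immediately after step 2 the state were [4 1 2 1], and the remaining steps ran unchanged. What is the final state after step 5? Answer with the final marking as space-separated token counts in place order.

6 0 0 1

state after step 2 := [4 1 2 1]
3. fire t3 -> [5 1 0 0]
4. fire t1 -> [5 0 2 2]
5. fire t3 -> [6 0 0 1]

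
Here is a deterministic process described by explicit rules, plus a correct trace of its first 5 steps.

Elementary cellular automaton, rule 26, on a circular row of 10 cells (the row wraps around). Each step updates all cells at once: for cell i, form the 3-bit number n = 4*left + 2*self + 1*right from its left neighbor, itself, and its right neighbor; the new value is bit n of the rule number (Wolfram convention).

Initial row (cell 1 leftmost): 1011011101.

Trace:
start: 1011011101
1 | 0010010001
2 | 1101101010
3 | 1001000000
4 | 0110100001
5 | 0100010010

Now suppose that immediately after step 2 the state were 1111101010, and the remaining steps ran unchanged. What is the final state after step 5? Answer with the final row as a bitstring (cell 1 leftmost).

state after step 2 := 1111101010
3 | 1000000000
4 | 0100000001
5 | 0010000010

0010000010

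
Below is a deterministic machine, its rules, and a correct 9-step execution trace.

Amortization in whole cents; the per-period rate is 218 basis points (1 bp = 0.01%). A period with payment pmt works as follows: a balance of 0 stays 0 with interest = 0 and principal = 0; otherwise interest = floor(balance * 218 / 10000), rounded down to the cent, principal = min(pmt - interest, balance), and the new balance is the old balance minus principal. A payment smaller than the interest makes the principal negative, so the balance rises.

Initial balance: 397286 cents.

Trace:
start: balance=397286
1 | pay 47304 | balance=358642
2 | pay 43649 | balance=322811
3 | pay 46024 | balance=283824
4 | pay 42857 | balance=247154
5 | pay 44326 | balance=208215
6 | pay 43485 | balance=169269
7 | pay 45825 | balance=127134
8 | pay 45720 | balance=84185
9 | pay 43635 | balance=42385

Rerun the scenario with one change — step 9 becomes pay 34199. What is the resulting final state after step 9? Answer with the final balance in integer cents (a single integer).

(re-executing from step 9 with the substitution; state before step 9: balance=84185)
9 | pay 34199 | balance=51821

51821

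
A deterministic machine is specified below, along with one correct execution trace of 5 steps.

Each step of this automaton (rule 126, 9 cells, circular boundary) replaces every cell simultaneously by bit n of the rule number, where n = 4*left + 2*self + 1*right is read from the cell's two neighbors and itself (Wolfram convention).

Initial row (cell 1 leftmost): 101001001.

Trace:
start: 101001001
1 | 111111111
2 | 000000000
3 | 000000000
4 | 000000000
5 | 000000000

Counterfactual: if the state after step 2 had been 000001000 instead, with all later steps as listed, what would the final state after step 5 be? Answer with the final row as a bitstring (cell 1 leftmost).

state after step 2 := 000001000
3 | 000011100
4 | 000110110
5 | 001111111

001111111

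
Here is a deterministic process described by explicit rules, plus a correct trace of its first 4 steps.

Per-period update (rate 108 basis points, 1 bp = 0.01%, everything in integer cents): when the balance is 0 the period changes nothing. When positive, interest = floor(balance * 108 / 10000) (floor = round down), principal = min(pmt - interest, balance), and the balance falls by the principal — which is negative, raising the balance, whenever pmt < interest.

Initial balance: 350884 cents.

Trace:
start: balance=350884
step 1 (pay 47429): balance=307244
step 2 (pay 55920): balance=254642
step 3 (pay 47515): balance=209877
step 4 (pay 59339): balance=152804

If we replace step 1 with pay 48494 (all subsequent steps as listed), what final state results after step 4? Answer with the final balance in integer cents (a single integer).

151703

(re-executing from step 1 with the substitution; state before step 1: balance=350884)
step 1 (pay 48494): balance=306179
step 2 (pay 55920): balance=253565
step 3 (pay 47515): balance=208788
step 4 (pay 59339): balance=151703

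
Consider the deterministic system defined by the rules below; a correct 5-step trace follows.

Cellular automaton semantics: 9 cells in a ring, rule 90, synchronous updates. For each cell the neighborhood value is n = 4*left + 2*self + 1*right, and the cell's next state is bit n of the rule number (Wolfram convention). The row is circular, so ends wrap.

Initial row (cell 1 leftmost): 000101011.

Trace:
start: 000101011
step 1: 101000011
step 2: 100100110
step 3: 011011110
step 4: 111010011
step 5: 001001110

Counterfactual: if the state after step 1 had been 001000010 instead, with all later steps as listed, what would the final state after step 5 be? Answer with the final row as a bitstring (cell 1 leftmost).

state after step 1 := 001000010
step 2: 010100101
step 3: 000011000
step 4: 000111100
step 5: 001100110

001100110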